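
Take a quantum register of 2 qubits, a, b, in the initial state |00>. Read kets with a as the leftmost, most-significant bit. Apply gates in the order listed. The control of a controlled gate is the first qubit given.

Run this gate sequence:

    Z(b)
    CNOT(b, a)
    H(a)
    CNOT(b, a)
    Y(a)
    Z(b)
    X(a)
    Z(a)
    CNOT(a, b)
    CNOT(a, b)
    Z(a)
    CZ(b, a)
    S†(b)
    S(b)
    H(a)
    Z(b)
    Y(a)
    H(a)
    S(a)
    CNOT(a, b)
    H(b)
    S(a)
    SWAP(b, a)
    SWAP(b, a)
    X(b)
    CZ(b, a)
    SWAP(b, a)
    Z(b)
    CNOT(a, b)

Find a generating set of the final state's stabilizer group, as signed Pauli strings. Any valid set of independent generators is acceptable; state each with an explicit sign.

One valid set of independent stabilizer generators is -XI, -IX (any independent generating set of the same group is equally correct).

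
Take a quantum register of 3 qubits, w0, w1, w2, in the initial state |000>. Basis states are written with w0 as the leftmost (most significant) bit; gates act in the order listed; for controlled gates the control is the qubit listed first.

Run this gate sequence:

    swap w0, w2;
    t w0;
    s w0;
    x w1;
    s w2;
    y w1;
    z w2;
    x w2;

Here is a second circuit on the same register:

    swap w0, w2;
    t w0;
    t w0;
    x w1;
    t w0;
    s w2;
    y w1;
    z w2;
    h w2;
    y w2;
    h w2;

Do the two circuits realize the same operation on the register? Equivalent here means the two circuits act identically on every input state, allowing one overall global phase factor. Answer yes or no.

No — the two circuits implement different unitaries, even allowing a global phase.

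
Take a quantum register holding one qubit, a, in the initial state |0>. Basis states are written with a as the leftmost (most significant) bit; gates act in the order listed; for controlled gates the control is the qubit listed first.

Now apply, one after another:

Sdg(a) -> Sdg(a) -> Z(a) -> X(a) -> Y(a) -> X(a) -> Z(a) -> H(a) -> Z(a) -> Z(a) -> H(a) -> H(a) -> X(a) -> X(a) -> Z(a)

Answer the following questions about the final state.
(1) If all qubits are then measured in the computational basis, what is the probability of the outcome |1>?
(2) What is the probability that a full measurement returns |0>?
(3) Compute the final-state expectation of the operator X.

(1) Outcome |1> occurs with probability 1/2.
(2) The probability of measuring |0> is 1/2.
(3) The observable X averages to 1.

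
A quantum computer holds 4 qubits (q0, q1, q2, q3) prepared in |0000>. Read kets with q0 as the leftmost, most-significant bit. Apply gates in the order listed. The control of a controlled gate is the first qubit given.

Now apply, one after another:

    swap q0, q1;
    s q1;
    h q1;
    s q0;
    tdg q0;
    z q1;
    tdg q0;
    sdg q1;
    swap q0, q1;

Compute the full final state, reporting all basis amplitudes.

The resulting statevector has amplitude sqrt(2)/2 on |0000>, sqrt(2)*I/2 on |1000>, and 0 on every other basis state.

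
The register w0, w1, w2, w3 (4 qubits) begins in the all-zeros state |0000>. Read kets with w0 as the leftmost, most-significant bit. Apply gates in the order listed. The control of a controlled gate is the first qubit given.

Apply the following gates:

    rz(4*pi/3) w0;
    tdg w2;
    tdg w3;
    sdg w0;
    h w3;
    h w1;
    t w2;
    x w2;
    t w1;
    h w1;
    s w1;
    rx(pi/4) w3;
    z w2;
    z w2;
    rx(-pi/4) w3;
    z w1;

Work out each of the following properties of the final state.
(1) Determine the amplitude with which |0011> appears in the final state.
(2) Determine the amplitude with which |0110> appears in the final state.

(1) The final state's coefficient on |0011> equals sqrt(2)*(-exp(7*I*pi/12) - exp(I*pi/3))/4. Key observation: the block from step 12 through step 15 cancels to the identity and can be dropped.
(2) The amplitude on |0110> is sqrt(2)*(1 + exp(3*I*pi/4))*exp(I*pi/12)/4.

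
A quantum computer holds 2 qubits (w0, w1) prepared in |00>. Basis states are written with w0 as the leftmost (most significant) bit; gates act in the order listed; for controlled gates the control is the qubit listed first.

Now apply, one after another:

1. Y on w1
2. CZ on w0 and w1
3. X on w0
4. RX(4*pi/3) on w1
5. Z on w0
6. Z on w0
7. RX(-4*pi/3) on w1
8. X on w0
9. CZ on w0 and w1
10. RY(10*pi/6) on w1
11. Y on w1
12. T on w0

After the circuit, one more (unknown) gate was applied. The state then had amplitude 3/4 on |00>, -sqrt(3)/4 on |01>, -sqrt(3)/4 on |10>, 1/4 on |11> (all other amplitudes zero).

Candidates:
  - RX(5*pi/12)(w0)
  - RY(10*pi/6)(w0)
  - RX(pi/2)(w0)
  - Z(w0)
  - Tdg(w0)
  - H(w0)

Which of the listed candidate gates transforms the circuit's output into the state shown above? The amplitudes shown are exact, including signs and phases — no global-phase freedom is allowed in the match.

The applied gate was RY(10*pi/6)(w0). Key observation: gates 2-9 undo each other exactly, leaving only the rest of the circuit to track.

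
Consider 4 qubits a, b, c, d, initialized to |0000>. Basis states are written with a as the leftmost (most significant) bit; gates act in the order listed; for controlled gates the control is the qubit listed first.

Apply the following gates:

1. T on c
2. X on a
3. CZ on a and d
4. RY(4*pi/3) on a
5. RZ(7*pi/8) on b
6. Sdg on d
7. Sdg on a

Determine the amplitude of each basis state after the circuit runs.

After the circuit, the state carries amplitude sqrt(3)*exp(9*I*pi/16)/2 on |0000>, exp(I*pi/16)/2 on |1000>, and 0 on every other basis state.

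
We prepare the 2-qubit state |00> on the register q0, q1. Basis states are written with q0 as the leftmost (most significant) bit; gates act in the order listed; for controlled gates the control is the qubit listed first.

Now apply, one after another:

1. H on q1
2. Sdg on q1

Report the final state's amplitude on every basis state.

The resulting statevector has amplitude sqrt(2)/2 on |00>, -sqrt(2)*I/2 on |01>, 0 on |10>, 0 on |11>.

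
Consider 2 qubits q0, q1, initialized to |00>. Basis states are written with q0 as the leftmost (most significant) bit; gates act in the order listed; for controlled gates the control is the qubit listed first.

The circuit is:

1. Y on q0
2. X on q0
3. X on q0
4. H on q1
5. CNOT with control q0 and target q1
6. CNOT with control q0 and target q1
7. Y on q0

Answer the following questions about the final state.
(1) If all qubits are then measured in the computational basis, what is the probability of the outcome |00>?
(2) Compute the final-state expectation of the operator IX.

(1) The probability of measuring |00> is 1/2. Key observation: gates 5-6 undo each other exactly, leaving only the rest of the circuit to track.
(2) The observable IX averages to 1.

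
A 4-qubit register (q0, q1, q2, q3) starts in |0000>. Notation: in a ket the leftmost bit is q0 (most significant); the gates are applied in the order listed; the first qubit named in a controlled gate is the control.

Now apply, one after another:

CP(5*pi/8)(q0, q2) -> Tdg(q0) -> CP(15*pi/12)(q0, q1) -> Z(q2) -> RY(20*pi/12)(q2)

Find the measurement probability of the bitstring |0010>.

Outcome |0010> occurs with probability 1/4.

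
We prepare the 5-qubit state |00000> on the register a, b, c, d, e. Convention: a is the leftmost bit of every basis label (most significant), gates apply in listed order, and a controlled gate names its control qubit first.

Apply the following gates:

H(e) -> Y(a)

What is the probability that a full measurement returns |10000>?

The probability of measuring |10000> is 1/2.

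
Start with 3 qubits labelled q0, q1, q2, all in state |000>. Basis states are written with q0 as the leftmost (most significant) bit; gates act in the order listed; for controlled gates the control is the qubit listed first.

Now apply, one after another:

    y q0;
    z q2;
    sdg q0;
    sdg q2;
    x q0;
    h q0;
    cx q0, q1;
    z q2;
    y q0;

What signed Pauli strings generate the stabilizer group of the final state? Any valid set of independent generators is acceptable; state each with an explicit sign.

The stabilizer group can be generated by -XXI, -ZZI, +IIZ, among other valid generating sets.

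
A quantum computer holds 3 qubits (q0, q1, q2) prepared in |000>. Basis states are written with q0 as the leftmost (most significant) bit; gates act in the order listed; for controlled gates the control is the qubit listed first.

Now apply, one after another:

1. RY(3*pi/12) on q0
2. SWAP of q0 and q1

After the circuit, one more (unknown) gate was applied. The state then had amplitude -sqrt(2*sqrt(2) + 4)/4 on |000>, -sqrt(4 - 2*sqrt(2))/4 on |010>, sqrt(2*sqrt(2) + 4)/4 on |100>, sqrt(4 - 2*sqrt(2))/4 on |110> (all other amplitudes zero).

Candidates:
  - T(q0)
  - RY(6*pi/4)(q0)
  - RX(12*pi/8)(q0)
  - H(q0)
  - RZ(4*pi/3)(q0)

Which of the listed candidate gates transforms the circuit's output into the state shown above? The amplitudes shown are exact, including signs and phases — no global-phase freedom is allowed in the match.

It was RY(6*pi/4)(q0) that produced the state shown.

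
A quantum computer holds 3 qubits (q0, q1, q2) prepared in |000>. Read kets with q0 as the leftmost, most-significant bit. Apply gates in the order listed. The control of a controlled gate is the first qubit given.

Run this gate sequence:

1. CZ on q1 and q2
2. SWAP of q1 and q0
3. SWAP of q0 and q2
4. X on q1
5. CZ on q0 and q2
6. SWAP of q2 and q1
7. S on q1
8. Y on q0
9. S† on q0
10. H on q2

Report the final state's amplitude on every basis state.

The resulting statevector has amplitude sqrt(2)/2 on |100>, -sqrt(2)/2 on |101>, and 0 on every other basis state.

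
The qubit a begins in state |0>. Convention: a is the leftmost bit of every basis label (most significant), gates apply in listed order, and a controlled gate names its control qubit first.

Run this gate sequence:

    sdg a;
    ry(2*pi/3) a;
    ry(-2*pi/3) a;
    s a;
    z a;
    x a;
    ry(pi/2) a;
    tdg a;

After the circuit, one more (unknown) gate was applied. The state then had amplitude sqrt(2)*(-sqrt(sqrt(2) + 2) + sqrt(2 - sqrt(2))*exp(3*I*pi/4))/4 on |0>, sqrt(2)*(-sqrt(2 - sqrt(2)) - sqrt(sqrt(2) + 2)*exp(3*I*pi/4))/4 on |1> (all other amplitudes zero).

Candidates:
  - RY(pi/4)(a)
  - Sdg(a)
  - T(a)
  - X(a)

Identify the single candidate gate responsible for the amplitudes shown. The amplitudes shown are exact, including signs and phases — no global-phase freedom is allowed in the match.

The unique candidate consistent with the amplitudes is RY(pi/4)(a). Key observation: the block from step 1 through step 4 cancels to the identity and can be dropped.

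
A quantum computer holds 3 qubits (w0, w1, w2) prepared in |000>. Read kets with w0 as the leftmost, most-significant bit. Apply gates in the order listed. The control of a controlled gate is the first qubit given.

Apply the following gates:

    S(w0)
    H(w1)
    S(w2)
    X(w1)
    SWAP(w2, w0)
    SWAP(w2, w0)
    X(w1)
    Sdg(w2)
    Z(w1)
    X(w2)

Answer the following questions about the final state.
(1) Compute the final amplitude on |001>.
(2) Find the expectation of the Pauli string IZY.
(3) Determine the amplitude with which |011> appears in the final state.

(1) The amplitude on |001> is sqrt(2)/2. Key observation: steps 3-8 multiply out to the identity, so the circuit reduces to the remaining gates.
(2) The expectation value of IZY is 0.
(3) The amplitude on |011> is -sqrt(2)/2.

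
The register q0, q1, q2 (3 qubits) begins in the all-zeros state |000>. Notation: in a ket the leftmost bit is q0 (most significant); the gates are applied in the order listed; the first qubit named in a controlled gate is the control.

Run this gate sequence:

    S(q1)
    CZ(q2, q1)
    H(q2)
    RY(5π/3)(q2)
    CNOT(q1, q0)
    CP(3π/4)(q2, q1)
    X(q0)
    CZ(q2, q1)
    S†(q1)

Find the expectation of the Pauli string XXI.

In the final state, XXI has expectation 0.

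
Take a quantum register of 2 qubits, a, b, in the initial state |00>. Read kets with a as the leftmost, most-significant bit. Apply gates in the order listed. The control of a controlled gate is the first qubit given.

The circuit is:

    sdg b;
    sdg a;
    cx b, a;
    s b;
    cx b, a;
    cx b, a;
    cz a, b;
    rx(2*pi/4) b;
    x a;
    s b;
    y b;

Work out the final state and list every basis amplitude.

The resulting statevector has amplitude 0 on |00>, 0 on |01>, -sqrt(2)*I/2 on |10>, sqrt(2)*I/2 on |11>.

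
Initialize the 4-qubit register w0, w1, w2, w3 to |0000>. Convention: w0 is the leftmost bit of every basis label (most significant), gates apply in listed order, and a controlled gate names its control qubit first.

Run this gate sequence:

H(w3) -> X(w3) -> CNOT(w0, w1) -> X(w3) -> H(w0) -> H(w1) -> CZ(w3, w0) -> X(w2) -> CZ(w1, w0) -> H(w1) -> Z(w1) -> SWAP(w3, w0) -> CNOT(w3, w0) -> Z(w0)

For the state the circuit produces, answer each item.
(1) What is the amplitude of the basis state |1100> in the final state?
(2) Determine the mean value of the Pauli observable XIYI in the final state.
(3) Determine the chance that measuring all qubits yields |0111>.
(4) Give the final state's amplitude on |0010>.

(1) The final state's coefficient on |1100> equals 0.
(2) The expectation value of XIYI is 0.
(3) A full measurement returns |0111> with probability 1/4.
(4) |0010> carries amplitude 1/2 in the final state.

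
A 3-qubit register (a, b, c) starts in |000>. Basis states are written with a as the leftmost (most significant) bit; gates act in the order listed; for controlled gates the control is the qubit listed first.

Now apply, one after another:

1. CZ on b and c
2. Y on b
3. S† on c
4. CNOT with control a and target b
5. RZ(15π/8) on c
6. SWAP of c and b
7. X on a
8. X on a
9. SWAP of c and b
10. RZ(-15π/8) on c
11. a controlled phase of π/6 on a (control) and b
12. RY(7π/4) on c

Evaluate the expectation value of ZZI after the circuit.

The expectation value of ZZI is -1.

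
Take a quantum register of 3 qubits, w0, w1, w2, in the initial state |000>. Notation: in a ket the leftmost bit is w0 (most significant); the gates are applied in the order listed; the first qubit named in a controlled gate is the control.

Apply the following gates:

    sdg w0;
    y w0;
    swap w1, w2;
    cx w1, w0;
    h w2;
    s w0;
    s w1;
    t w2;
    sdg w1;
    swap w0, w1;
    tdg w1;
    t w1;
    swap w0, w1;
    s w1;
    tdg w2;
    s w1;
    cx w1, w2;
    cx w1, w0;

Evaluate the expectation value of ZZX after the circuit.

In the final state, ZZX has expectation -1. Key observation: the block from step 8 through step 15 cancels to the identity and can be dropped.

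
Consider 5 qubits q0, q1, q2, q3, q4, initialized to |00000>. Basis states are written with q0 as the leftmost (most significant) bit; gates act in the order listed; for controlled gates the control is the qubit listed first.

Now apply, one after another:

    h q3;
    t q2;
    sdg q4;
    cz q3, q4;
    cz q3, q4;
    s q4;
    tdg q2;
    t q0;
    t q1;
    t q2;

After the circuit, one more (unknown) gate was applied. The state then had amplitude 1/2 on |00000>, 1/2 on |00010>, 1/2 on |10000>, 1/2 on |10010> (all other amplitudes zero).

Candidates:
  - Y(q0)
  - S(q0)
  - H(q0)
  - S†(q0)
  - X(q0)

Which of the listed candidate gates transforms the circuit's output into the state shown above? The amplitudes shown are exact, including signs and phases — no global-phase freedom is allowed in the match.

The unique candidate consistent with the amplitudes is H(q0). Key observation: the block from step 2 through step 7 cancels to the identity and can be dropped.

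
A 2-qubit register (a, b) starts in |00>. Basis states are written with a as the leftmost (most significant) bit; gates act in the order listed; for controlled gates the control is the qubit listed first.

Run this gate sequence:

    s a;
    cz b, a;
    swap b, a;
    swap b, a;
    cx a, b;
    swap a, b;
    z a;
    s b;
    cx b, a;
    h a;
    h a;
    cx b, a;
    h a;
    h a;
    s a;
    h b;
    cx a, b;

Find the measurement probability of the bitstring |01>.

The probability of measuring |01> is 1/2. Key observation: steps 9-12 multiply out to the identity, so the circuit reduces to the remaining gates.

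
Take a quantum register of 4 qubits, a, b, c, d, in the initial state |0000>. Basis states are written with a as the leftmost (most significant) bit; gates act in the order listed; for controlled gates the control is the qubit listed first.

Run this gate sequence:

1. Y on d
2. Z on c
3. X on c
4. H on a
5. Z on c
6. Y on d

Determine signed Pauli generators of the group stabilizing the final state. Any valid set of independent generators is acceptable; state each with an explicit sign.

The stabilizer group can be generated by +XIII, +IZII, -IIZI, +IIIZ, among other valid generating sets.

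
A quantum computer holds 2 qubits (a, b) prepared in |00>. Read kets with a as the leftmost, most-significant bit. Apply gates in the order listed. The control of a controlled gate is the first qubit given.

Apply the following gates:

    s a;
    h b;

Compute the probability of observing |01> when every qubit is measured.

Outcome |01> occurs with probability 1/2.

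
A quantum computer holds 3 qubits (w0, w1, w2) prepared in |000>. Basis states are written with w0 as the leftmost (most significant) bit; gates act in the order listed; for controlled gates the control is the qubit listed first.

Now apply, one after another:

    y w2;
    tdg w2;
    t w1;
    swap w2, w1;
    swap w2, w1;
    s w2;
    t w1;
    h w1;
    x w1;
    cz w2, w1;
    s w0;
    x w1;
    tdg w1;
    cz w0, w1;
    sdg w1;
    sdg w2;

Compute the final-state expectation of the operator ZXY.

The observable ZXY averages to 0.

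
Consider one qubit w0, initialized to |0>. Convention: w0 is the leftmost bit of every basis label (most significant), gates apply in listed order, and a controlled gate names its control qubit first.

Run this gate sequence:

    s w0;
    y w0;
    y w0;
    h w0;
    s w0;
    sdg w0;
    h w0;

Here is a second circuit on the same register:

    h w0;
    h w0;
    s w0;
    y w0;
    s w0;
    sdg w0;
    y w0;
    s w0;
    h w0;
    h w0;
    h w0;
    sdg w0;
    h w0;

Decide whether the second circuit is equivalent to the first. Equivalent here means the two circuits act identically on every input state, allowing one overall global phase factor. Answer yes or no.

No, they are not equivalent — no single phase factor reconciles the two unitaries.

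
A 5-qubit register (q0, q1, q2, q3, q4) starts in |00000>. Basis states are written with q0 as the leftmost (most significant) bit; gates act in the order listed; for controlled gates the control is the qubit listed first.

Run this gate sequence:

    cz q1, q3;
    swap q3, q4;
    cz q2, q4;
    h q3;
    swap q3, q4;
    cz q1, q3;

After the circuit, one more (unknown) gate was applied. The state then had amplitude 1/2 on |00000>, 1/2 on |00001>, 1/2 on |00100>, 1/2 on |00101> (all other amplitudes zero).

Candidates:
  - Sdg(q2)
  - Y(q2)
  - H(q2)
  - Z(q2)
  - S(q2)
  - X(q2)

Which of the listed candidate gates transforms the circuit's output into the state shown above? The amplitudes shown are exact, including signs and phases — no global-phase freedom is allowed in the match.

It was H(q2) that produced the state shown.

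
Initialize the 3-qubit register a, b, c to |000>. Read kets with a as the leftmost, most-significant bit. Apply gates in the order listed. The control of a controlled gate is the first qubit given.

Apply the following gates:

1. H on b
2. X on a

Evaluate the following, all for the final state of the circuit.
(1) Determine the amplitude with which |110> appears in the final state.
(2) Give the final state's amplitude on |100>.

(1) The final state's coefficient on |110> equals sqrt(2)/2.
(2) The amplitude on |100> is sqrt(2)/2.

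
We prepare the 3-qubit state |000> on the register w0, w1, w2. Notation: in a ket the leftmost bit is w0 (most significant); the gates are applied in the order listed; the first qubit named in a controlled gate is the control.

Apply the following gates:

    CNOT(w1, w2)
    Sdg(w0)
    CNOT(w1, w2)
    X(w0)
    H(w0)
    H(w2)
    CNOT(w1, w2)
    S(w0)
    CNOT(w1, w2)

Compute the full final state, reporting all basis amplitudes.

After the circuit, the state carries amplitude 1/2 on |000>, 1/2 on |001>, 0 on |010>, 0 on |011>, -I/2 on |100>, -I/2 on |101>, 0 on |110>, 0 on |111>.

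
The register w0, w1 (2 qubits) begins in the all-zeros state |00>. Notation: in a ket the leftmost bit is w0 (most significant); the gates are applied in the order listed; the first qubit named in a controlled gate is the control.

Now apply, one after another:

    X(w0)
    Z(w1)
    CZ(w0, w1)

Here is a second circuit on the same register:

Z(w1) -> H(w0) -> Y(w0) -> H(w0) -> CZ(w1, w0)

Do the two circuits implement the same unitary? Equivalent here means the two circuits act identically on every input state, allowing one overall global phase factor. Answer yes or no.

No — the two circuits implement different unitaries, even allowing a global phase.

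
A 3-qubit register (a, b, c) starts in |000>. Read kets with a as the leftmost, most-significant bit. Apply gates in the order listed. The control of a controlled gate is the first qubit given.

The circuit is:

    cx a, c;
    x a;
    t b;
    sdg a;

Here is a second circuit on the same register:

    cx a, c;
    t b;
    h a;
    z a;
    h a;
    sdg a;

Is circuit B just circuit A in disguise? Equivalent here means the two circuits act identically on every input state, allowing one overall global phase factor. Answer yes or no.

Yes: on every input state the two circuits agree up to one overall phase factor.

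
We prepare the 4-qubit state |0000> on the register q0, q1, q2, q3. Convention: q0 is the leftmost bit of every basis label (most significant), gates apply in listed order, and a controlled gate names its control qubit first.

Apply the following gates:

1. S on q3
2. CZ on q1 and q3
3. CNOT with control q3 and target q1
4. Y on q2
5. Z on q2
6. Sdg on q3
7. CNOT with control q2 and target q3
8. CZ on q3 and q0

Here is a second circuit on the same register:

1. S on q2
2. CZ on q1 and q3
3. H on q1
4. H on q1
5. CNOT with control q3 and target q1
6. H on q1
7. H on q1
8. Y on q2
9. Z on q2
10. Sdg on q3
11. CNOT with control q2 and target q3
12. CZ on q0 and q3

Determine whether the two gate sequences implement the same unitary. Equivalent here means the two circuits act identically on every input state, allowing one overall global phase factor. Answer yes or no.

No — the two circuits implement different unitaries, even allowing a global phase.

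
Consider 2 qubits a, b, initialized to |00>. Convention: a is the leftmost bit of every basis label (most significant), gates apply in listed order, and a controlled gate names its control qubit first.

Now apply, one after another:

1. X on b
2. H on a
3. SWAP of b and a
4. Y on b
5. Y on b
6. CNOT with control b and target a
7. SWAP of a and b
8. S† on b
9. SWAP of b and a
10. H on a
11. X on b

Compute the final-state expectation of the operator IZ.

In the final state, IZ has expectation 0.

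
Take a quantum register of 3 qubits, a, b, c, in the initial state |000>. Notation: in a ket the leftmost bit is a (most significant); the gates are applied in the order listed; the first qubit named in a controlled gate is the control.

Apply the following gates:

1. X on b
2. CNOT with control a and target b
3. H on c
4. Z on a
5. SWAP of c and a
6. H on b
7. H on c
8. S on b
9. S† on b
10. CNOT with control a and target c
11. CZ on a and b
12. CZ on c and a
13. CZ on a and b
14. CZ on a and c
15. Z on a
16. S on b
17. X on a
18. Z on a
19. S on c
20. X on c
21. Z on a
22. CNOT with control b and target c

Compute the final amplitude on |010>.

The amplitude on |010> is sqrt(2)*I/4.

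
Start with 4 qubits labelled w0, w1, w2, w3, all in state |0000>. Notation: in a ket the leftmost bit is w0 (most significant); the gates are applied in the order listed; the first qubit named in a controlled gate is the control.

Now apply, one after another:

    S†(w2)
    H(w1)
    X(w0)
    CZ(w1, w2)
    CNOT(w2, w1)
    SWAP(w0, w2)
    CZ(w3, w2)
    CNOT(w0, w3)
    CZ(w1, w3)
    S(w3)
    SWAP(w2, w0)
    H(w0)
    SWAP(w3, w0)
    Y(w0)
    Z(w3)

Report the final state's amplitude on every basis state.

The resulting statevector has amplitude I/2 on |1000>, I/2 on |1001>, I/2 on |1100>, I/2 on |1101>, and 0 on every other basis state.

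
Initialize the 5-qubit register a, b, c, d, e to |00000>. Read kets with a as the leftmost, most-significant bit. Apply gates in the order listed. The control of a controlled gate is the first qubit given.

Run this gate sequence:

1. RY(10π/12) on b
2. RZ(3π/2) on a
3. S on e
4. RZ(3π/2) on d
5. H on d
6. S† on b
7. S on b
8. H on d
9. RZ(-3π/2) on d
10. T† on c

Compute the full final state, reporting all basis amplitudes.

The resulting statevector has amplitude (-sqrt(6) + sqrt(2))*exp(I*pi/4)/4 on |00000>, (-sqrt(6) - sqrt(2))*exp(I*pi/4)/4 on |01000>, and 0 on every other basis state.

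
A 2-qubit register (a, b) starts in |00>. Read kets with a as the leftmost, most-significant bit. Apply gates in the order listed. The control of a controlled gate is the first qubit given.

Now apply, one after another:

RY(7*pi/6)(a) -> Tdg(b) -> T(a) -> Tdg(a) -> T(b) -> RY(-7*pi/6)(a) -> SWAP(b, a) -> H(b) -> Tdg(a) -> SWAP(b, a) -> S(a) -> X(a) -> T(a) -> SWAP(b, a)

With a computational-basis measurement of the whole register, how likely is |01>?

A full measurement returns |01> with probability 1/2. Key observation: gates 1-6 undo each other exactly, leaving only the rest of the circuit to track.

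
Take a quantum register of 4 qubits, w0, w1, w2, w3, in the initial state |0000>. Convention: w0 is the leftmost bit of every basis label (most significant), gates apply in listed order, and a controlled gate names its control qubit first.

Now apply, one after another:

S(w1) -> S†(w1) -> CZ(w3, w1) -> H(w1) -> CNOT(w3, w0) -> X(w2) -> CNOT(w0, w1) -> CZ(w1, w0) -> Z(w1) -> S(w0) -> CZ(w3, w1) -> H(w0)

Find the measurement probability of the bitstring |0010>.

The probability of measuring |0010> is 1/4. Key observation: steps 1-2 multiply out to the identity, so the circuit reduces to the remaining gates.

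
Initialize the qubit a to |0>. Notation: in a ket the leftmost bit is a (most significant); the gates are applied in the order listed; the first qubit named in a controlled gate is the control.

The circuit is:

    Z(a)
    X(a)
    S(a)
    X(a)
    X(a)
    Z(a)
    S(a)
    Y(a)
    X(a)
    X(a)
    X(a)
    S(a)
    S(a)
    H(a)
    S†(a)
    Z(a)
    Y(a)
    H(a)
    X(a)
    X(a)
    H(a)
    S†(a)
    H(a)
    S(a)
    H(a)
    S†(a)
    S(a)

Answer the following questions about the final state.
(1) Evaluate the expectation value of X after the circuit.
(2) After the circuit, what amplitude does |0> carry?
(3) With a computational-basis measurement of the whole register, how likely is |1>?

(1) The observable X averages to -1. Key observation: steps 18-21 multiply out to the identity, so the circuit reduces to the remaining gates.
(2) The final state's coefficient on |0> equals sqrt(2)/2.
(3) The probability of measuring |1> is 1/2.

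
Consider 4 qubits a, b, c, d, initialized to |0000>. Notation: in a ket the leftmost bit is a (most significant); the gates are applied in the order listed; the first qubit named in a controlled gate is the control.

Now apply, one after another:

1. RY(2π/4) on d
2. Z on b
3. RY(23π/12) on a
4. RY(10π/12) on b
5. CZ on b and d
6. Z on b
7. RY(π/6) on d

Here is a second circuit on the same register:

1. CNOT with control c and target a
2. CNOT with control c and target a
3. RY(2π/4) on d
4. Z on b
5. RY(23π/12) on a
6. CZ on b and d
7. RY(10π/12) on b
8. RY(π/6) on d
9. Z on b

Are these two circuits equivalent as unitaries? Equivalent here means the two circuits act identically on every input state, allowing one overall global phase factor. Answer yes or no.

No, they are not equivalent — no single phase factor reconciles the two unitaries.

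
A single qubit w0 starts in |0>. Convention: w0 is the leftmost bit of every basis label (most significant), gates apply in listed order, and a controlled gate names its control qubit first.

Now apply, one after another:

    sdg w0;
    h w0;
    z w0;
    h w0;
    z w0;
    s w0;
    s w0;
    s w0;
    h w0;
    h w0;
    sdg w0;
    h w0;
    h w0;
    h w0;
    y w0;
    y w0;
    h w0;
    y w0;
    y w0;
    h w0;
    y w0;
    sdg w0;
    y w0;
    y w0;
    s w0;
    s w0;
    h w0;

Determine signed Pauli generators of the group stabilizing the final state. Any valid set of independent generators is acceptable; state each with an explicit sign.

The final state is stabilized by the group generated by -Y; other independent generating sets are equally valid.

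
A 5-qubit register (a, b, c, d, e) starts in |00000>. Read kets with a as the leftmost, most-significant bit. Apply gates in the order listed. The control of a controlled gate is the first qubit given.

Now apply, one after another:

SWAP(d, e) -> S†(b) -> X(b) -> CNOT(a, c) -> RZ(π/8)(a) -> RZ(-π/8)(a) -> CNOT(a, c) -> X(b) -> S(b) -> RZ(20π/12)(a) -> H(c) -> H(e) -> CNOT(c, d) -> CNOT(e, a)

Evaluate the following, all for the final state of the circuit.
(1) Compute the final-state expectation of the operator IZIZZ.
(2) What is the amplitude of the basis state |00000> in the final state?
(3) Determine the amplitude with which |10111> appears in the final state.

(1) In the final state, IZIZZ has expectation 0. Key observation: the block from step 2 through step 9 cancels to the identity and can be dropped.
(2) The amplitude on |00000> is -exp(I*pi/6)/2.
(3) The final state's coefficient on |10111> equals -exp(I*pi/6)/2.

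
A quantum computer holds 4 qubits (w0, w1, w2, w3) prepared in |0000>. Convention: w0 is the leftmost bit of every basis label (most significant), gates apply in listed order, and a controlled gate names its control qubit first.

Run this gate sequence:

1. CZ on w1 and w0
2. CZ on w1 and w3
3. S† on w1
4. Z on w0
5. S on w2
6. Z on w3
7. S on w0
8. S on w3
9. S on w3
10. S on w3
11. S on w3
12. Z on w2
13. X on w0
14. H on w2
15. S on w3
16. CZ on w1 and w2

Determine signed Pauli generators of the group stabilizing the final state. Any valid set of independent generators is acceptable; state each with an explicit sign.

One valid set of independent stabilizer generators is +IIXI, -ZIII, +IZII, +IIIZ (any independent generating set of the same group is equally correct). Key observation: gates 8-11 undo each other exactly, leaving only the rest of the circuit to track.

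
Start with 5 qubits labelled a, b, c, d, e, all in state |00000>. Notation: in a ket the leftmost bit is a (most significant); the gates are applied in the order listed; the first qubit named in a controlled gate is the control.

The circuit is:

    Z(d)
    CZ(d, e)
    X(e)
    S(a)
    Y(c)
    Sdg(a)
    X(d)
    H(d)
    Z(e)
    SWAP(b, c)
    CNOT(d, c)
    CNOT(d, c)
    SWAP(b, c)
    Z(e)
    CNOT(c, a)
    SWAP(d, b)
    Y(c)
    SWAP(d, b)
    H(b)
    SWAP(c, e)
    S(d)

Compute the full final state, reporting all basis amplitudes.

The final amplitudes are 1/2 on |10100>, -I/2 on |10110>, 1/2 on |11100>, -I/2 on |11110>, and 0 on every other basis state.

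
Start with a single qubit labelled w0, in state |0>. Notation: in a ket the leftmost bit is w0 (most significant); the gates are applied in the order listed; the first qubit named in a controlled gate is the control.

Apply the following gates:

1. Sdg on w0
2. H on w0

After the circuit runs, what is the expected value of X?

In the final state, X has expectation 1.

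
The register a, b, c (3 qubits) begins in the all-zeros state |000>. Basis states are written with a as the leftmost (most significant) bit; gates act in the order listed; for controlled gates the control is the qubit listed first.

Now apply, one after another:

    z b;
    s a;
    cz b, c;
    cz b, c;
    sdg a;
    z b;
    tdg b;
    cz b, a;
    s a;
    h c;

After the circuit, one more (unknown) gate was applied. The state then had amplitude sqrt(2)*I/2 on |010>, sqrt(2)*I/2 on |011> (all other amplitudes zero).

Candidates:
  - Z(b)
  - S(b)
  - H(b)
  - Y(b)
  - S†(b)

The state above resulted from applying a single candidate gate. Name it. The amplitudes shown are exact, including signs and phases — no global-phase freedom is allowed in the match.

The unique candidate consistent with the amplitudes is Y(b). Key observation: steps 1-6 multiply out to the identity, so the circuit reduces to the remaining gates.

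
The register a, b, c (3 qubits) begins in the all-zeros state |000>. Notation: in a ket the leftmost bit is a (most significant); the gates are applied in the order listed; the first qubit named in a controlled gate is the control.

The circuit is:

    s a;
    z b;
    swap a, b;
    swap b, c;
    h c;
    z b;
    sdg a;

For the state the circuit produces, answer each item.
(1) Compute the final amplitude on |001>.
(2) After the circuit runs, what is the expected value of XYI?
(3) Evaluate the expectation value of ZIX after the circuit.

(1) The final state's coefficient on |001> equals sqrt(2)/2.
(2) In the final state, XYI has expectation 0.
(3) The expectation value of ZIX is 1.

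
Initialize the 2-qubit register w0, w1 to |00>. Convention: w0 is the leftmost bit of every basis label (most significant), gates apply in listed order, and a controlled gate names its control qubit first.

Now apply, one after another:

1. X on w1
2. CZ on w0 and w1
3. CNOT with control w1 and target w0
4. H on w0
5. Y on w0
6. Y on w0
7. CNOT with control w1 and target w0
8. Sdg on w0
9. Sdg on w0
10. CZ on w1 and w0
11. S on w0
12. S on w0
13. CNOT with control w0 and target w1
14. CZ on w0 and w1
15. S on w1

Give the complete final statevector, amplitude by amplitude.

After the circuit, the state carries amplitude 0 on |00>, -sqrt(2)*I/2 on |01>, -sqrt(2)/2 on |10>, 0 on |11>.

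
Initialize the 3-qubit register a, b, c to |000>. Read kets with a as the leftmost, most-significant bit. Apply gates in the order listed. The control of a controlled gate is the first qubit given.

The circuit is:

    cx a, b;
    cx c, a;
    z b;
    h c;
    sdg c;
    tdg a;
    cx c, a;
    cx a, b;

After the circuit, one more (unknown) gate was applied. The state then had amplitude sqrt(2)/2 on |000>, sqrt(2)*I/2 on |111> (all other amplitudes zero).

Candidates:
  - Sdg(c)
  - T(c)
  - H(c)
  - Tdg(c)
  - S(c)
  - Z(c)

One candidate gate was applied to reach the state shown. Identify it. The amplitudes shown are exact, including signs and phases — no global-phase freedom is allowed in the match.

The unique candidate consistent with the amplitudes is Z(c).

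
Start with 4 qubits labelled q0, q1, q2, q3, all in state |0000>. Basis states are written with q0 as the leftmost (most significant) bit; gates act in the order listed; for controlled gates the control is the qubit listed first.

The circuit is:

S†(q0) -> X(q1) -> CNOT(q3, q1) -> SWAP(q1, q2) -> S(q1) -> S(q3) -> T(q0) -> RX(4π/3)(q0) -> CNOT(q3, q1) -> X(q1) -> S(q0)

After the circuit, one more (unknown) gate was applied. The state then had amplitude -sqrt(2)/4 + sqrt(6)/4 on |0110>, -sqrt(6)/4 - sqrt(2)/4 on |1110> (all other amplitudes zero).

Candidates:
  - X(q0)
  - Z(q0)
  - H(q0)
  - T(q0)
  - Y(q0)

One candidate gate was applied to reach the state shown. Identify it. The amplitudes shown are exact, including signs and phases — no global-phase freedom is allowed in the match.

The applied gate was H(q0).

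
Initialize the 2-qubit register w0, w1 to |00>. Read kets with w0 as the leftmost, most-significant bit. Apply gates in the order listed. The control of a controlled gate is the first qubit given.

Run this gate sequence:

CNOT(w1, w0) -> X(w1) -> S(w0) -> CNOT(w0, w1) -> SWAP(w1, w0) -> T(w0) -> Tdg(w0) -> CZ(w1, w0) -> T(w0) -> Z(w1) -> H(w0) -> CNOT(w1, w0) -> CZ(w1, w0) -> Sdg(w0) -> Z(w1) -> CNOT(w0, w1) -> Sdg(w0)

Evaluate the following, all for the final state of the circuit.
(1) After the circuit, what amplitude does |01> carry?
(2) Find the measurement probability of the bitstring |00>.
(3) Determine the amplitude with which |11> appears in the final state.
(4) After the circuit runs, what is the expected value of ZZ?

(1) The amplitude on |01> is 0.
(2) The probability of measuring |00> is 1/2.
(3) The final state's coefficient on |11> equals sqrt(2)*exp(I*pi/4)/2.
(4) The expectation value of ZZ is 1.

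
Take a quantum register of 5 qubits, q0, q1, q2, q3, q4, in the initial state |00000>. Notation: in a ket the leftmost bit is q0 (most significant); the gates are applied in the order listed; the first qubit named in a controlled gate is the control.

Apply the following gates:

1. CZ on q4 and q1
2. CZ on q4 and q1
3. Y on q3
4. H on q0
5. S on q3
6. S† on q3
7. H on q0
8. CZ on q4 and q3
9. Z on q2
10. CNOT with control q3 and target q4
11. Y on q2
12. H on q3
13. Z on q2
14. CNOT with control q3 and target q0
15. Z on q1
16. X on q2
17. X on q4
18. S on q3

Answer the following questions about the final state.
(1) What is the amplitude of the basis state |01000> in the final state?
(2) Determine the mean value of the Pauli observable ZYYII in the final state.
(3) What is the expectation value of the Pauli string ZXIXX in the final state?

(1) The amplitude on |01000> is 0.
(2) In the final state, ZYYII has expectation 0.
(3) In the final state, ZXIXX has expectation 0.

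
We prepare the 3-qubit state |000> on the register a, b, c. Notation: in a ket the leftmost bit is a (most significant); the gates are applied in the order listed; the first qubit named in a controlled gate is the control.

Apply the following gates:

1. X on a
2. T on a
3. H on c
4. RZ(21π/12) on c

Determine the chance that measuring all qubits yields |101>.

The probability of measuring |101> is 1/2.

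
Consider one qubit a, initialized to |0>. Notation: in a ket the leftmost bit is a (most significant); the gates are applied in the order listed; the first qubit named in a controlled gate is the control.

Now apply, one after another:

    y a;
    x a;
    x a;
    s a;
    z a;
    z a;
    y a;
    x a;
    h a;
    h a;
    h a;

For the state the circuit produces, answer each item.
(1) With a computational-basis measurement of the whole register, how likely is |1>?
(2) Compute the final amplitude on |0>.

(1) A full measurement returns |1> with probability 1/2. Key observation: steps 2-3 multiply out to the identity, so the circuit reduces to the remaining gates.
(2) The final state's coefficient on |0> equals sqrt(2)*I/2.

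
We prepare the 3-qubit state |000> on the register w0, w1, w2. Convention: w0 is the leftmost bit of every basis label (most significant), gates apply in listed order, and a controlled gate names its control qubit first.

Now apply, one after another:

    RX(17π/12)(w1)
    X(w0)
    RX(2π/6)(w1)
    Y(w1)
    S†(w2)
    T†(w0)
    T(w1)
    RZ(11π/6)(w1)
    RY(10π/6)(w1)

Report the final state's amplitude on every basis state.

The final amplitudes are -sqrt(sqrt(2) + 2)*exp(5*I*pi/12)/4 + sqrt(6 - 3*sqrt(2))*exp(5*I*pi/6)/4 on |100>, -sqrt(3*sqrt(2) + 6)*exp(5*I*pi/12)/4 - sqrt(2 - sqrt(2))*exp(5*I*pi/6)/4 on |110>, and 0 on every other basis state.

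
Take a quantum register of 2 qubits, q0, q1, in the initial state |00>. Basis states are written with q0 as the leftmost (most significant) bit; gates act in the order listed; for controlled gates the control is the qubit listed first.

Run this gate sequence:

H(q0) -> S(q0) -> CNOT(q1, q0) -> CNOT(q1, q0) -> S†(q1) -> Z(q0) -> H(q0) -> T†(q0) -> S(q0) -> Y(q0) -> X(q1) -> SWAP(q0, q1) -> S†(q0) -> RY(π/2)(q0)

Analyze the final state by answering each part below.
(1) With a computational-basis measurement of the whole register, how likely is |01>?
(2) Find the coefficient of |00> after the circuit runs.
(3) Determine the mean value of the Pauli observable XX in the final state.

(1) The probability of measuring |01> is 1/4. Key observation: steps 3-4 multiply out to the identity, so the circuit reduces to the remaining gates.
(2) |00> carries amplitude sqrt(2)*(1 - I)*exp(3*I*pi/4)/4 in the final state.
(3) The expectation value of XX is -sqrt(2)/2.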